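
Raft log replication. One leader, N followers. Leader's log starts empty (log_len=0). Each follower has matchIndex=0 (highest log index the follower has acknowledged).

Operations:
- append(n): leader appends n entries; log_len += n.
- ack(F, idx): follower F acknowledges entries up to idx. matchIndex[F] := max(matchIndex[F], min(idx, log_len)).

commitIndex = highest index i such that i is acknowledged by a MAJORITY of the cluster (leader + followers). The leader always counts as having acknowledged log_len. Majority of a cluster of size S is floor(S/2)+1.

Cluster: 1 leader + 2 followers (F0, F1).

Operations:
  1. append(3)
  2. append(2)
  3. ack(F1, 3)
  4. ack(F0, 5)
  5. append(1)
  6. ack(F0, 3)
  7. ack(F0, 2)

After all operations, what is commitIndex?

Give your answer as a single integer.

Answer: 5

Derivation:
Op 1: append 3 -> log_len=3
Op 2: append 2 -> log_len=5
Op 3: F1 acks idx 3 -> match: F0=0 F1=3; commitIndex=3
Op 4: F0 acks idx 5 -> match: F0=5 F1=3; commitIndex=5
Op 5: append 1 -> log_len=6
Op 6: F0 acks idx 3 -> match: F0=5 F1=3; commitIndex=5
Op 7: F0 acks idx 2 -> match: F0=5 F1=3; commitIndex=5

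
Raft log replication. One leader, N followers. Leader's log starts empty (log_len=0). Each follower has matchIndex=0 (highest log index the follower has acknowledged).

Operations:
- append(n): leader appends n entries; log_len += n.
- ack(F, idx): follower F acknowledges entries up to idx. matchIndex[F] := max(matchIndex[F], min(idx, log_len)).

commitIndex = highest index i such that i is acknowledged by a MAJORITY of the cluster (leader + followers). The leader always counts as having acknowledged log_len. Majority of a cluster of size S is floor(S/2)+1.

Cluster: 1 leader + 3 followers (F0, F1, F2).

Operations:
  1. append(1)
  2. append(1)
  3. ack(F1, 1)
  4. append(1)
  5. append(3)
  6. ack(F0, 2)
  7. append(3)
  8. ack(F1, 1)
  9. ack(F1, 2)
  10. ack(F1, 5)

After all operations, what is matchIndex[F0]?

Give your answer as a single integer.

Op 1: append 1 -> log_len=1
Op 2: append 1 -> log_len=2
Op 3: F1 acks idx 1 -> match: F0=0 F1=1 F2=0; commitIndex=0
Op 4: append 1 -> log_len=3
Op 5: append 3 -> log_len=6
Op 6: F0 acks idx 2 -> match: F0=2 F1=1 F2=0; commitIndex=1
Op 7: append 3 -> log_len=9
Op 8: F1 acks idx 1 -> match: F0=2 F1=1 F2=0; commitIndex=1
Op 9: F1 acks idx 2 -> match: F0=2 F1=2 F2=0; commitIndex=2
Op 10: F1 acks idx 5 -> match: F0=2 F1=5 F2=0; commitIndex=2

Answer: 2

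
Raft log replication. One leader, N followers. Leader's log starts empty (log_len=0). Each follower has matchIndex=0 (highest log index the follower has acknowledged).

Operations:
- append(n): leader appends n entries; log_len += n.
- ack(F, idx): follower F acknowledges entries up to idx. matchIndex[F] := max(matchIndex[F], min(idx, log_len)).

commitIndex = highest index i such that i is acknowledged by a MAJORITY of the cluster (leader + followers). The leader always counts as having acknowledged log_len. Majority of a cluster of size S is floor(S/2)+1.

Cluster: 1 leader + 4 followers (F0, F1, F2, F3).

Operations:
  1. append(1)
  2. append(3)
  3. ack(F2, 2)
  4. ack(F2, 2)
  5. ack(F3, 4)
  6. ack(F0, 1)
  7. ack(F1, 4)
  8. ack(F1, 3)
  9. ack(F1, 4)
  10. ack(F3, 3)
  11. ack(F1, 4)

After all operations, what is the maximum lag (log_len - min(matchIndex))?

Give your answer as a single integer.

Answer: 3

Derivation:
Op 1: append 1 -> log_len=1
Op 2: append 3 -> log_len=4
Op 3: F2 acks idx 2 -> match: F0=0 F1=0 F2=2 F3=0; commitIndex=0
Op 4: F2 acks idx 2 -> match: F0=0 F1=0 F2=2 F3=0; commitIndex=0
Op 5: F3 acks idx 4 -> match: F0=0 F1=0 F2=2 F3=4; commitIndex=2
Op 6: F0 acks idx 1 -> match: F0=1 F1=0 F2=2 F3=4; commitIndex=2
Op 7: F1 acks idx 4 -> match: F0=1 F1=4 F2=2 F3=4; commitIndex=4
Op 8: F1 acks idx 3 -> match: F0=1 F1=4 F2=2 F3=4; commitIndex=4
Op 9: F1 acks idx 4 -> match: F0=1 F1=4 F2=2 F3=4; commitIndex=4
Op 10: F3 acks idx 3 -> match: F0=1 F1=4 F2=2 F3=4; commitIndex=4
Op 11: F1 acks idx 4 -> match: F0=1 F1=4 F2=2 F3=4; commitIndex=4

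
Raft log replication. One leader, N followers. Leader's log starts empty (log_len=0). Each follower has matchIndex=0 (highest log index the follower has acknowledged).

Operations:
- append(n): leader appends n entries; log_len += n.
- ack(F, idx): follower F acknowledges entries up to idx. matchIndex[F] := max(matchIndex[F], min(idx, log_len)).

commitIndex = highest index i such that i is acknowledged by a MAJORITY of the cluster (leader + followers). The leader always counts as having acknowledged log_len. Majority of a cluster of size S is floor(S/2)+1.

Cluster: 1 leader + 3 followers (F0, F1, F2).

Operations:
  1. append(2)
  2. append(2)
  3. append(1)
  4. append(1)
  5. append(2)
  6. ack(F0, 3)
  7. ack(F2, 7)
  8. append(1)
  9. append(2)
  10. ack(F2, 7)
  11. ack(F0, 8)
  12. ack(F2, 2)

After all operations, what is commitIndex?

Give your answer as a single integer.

Answer: 7

Derivation:
Op 1: append 2 -> log_len=2
Op 2: append 2 -> log_len=4
Op 3: append 1 -> log_len=5
Op 4: append 1 -> log_len=6
Op 5: append 2 -> log_len=8
Op 6: F0 acks idx 3 -> match: F0=3 F1=0 F2=0; commitIndex=0
Op 7: F2 acks idx 7 -> match: F0=3 F1=0 F2=7; commitIndex=3
Op 8: append 1 -> log_len=9
Op 9: append 2 -> log_len=11
Op 10: F2 acks idx 7 -> match: F0=3 F1=0 F2=7; commitIndex=3
Op 11: F0 acks idx 8 -> match: F0=8 F1=0 F2=7; commitIndex=7
Op 12: F2 acks idx 2 -> match: F0=8 F1=0 F2=7; commitIndex=7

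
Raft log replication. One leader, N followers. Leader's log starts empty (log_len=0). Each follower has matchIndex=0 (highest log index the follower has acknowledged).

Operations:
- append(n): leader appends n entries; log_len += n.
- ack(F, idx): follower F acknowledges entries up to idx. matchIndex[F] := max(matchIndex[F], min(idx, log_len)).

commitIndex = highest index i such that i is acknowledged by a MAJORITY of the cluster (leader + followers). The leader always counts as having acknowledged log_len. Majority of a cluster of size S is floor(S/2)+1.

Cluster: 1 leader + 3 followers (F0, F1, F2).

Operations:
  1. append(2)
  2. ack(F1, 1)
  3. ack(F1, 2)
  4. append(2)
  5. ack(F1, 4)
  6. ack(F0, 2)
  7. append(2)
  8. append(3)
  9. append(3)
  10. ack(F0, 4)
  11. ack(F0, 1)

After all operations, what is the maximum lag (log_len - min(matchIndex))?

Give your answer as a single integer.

Op 1: append 2 -> log_len=2
Op 2: F1 acks idx 1 -> match: F0=0 F1=1 F2=0; commitIndex=0
Op 3: F1 acks idx 2 -> match: F0=0 F1=2 F2=0; commitIndex=0
Op 4: append 2 -> log_len=4
Op 5: F1 acks idx 4 -> match: F0=0 F1=4 F2=0; commitIndex=0
Op 6: F0 acks idx 2 -> match: F0=2 F1=4 F2=0; commitIndex=2
Op 7: append 2 -> log_len=6
Op 8: append 3 -> log_len=9
Op 9: append 3 -> log_len=12
Op 10: F0 acks idx 4 -> match: F0=4 F1=4 F2=0; commitIndex=4
Op 11: F0 acks idx 1 -> match: F0=4 F1=4 F2=0; commitIndex=4

Answer: 12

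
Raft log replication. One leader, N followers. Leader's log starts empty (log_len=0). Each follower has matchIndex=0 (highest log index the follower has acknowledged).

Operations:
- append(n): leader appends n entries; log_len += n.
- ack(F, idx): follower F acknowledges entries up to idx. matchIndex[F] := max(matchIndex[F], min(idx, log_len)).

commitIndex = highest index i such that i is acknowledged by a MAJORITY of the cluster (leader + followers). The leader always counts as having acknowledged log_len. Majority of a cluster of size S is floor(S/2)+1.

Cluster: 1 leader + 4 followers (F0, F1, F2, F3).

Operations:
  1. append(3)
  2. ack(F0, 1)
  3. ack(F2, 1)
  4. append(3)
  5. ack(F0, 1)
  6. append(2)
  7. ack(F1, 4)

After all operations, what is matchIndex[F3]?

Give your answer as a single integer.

Answer: 0

Derivation:
Op 1: append 3 -> log_len=3
Op 2: F0 acks idx 1 -> match: F0=1 F1=0 F2=0 F3=0; commitIndex=0
Op 3: F2 acks idx 1 -> match: F0=1 F1=0 F2=1 F3=0; commitIndex=1
Op 4: append 3 -> log_len=6
Op 5: F0 acks idx 1 -> match: F0=1 F1=0 F2=1 F3=0; commitIndex=1
Op 6: append 2 -> log_len=8
Op 7: F1 acks idx 4 -> match: F0=1 F1=4 F2=1 F3=0; commitIndex=1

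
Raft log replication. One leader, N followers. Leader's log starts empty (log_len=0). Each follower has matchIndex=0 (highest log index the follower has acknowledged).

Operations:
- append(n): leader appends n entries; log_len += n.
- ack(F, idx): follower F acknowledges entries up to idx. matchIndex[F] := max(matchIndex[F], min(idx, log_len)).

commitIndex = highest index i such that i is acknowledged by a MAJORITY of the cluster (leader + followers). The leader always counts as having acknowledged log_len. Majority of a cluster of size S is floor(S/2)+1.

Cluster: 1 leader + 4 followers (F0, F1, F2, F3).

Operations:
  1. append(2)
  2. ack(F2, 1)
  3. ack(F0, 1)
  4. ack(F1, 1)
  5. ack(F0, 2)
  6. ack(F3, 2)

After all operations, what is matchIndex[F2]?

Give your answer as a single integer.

Op 1: append 2 -> log_len=2
Op 2: F2 acks idx 1 -> match: F0=0 F1=0 F2=1 F3=0; commitIndex=0
Op 3: F0 acks idx 1 -> match: F0=1 F1=0 F2=1 F3=0; commitIndex=1
Op 4: F1 acks idx 1 -> match: F0=1 F1=1 F2=1 F3=0; commitIndex=1
Op 5: F0 acks idx 2 -> match: F0=2 F1=1 F2=1 F3=0; commitIndex=1
Op 6: F3 acks idx 2 -> match: F0=2 F1=1 F2=1 F3=2; commitIndex=2

Answer: 1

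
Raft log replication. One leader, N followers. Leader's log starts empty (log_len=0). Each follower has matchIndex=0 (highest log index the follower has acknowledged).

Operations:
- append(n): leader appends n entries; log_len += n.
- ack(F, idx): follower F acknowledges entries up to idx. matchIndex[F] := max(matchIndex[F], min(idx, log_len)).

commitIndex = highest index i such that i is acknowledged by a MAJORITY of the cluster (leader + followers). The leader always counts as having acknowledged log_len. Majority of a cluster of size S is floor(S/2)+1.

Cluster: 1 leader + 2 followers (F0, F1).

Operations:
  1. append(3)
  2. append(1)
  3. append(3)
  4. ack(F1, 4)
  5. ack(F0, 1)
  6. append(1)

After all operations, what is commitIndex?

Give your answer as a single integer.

Op 1: append 3 -> log_len=3
Op 2: append 1 -> log_len=4
Op 3: append 3 -> log_len=7
Op 4: F1 acks idx 4 -> match: F0=0 F1=4; commitIndex=4
Op 5: F0 acks idx 1 -> match: F0=1 F1=4; commitIndex=4
Op 6: append 1 -> log_len=8

Answer: 4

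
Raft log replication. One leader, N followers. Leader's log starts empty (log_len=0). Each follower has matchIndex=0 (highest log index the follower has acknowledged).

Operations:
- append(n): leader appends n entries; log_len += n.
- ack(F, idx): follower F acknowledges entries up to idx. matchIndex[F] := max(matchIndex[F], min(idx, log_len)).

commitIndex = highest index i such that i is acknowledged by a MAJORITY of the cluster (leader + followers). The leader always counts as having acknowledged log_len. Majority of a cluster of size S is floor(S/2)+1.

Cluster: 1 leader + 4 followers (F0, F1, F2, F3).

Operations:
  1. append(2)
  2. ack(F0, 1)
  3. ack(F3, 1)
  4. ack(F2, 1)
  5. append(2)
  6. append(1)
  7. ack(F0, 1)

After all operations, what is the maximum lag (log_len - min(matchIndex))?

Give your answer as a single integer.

Answer: 5

Derivation:
Op 1: append 2 -> log_len=2
Op 2: F0 acks idx 1 -> match: F0=1 F1=0 F2=0 F3=0; commitIndex=0
Op 3: F3 acks idx 1 -> match: F0=1 F1=0 F2=0 F3=1; commitIndex=1
Op 4: F2 acks idx 1 -> match: F0=1 F1=0 F2=1 F3=1; commitIndex=1
Op 5: append 2 -> log_len=4
Op 6: append 1 -> log_len=5
Op 7: F0 acks idx 1 -> match: F0=1 F1=0 F2=1 F3=1; commitIndex=1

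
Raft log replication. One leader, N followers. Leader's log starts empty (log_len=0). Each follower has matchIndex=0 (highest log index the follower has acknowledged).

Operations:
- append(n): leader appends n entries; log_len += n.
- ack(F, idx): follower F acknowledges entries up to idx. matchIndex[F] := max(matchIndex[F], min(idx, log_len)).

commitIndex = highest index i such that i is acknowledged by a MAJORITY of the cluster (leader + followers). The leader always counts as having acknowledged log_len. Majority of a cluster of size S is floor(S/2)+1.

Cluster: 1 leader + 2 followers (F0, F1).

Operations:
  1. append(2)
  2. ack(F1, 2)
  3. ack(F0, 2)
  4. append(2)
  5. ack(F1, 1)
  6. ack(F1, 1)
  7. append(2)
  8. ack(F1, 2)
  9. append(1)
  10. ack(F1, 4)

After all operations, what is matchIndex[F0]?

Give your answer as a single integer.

Op 1: append 2 -> log_len=2
Op 2: F1 acks idx 2 -> match: F0=0 F1=2; commitIndex=2
Op 3: F0 acks idx 2 -> match: F0=2 F1=2; commitIndex=2
Op 4: append 2 -> log_len=4
Op 5: F1 acks idx 1 -> match: F0=2 F1=2; commitIndex=2
Op 6: F1 acks idx 1 -> match: F0=2 F1=2; commitIndex=2
Op 7: append 2 -> log_len=6
Op 8: F1 acks idx 2 -> match: F0=2 F1=2; commitIndex=2
Op 9: append 1 -> log_len=7
Op 10: F1 acks idx 4 -> match: F0=2 F1=4; commitIndex=4

Answer: 2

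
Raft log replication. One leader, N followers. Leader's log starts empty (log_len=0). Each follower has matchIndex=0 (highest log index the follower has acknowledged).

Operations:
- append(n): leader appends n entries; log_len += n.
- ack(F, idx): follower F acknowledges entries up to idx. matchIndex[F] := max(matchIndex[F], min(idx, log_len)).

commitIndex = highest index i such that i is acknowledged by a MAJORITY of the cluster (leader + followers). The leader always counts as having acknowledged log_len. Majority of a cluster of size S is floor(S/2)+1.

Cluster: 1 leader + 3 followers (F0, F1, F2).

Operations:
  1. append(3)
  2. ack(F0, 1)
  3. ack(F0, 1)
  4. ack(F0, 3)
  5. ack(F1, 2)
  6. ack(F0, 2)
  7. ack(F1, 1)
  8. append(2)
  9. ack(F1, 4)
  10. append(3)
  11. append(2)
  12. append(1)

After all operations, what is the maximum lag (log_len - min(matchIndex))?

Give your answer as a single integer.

Answer: 11

Derivation:
Op 1: append 3 -> log_len=3
Op 2: F0 acks idx 1 -> match: F0=1 F1=0 F2=0; commitIndex=0
Op 3: F0 acks idx 1 -> match: F0=1 F1=0 F2=0; commitIndex=0
Op 4: F0 acks idx 3 -> match: F0=3 F1=0 F2=0; commitIndex=0
Op 5: F1 acks idx 2 -> match: F0=3 F1=2 F2=0; commitIndex=2
Op 6: F0 acks idx 2 -> match: F0=3 F1=2 F2=0; commitIndex=2
Op 7: F1 acks idx 1 -> match: F0=3 F1=2 F2=0; commitIndex=2
Op 8: append 2 -> log_len=5
Op 9: F1 acks idx 4 -> match: F0=3 F1=4 F2=0; commitIndex=3
Op 10: append 3 -> log_len=8
Op 11: append 2 -> log_len=10
Op 12: append 1 -> log_len=11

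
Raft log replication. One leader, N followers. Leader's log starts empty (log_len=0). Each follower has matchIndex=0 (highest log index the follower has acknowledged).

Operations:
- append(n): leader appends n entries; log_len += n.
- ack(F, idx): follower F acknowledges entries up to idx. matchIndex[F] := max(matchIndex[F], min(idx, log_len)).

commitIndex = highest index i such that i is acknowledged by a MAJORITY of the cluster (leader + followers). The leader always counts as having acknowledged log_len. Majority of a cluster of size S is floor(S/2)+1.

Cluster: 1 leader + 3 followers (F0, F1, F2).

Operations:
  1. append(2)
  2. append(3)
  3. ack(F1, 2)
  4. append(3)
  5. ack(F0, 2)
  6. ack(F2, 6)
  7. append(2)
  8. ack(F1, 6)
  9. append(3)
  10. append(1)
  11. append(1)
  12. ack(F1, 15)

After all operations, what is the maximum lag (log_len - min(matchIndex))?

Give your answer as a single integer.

Op 1: append 2 -> log_len=2
Op 2: append 3 -> log_len=5
Op 3: F1 acks idx 2 -> match: F0=0 F1=2 F2=0; commitIndex=0
Op 4: append 3 -> log_len=8
Op 5: F0 acks idx 2 -> match: F0=2 F1=2 F2=0; commitIndex=2
Op 6: F2 acks idx 6 -> match: F0=2 F1=2 F2=6; commitIndex=2
Op 7: append 2 -> log_len=10
Op 8: F1 acks idx 6 -> match: F0=2 F1=6 F2=6; commitIndex=6
Op 9: append 3 -> log_len=13
Op 10: append 1 -> log_len=14
Op 11: append 1 -> log_len=15
Op 12: F1 acks idx 15 -> match: F0=2 F1=15 F2=6; commitIndex=6

Answer: 13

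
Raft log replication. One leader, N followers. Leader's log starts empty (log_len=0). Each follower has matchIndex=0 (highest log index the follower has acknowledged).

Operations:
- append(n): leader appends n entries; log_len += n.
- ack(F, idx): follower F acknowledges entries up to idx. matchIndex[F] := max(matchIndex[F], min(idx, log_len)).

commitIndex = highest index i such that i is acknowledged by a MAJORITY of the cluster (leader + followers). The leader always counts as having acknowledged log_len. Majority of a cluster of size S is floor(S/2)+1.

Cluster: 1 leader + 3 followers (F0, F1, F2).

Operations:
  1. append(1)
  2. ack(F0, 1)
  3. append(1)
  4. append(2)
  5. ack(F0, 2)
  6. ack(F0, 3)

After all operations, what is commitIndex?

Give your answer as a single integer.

Op 1: append 1 -> log_len=1
Op 2: F0 acks idx 1 -> match: F0=1 F1=0 F2=0; commitIndex=0
Op 3: append 1 -> log_len=2
Op 4: append 2 -> log_len=4
Op 5: F0 acks idx 2 -> match: F0=2 F1=0 F2=0; commitIndex=0
Op 6: F0 acks idx 3 -> match: F0=3 F1=0 F2=0; commitIndex=0

Answer: 0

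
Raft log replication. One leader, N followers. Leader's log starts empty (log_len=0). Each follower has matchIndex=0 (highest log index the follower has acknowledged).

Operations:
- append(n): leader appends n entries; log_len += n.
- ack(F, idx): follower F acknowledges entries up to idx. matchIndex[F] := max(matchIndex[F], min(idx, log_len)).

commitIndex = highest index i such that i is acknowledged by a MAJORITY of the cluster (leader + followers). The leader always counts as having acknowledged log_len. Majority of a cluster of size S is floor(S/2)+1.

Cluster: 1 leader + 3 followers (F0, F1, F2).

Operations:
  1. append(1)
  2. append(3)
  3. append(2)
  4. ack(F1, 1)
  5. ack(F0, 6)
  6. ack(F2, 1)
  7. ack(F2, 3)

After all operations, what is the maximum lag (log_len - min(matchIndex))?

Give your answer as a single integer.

Op 1: append 1 -> log_len=1
Op 2: append 3 -> log_len=4
Op 3: append 2 -> log_len=6
Op 4: F1 acks idx 1 -> match: F0=0 F1=1 F2=0; commitIndex=0
Op 5: F0 acks idx 6 -> match: F0=6 F1=1 F2=0; commitIndex=1
Op 6: F2 acks idx 1 -> match: F0=6 F1=1 F2=1; commitIndex=1
Op 7: F2 acks idx 3 -> match: F0=6 F1=1 F2=3; commitIndex=3

Answer: 5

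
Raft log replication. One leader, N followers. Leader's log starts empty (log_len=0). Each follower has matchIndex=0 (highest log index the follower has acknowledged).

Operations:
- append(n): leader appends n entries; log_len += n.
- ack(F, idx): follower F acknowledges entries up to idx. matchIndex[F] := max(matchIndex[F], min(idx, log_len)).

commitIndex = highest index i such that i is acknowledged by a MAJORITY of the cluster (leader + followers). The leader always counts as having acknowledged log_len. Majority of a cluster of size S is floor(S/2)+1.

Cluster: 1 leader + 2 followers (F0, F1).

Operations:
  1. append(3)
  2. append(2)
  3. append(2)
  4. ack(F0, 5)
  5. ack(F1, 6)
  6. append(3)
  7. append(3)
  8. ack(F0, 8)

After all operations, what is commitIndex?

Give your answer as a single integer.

Answer: 8

Derivation:
Op 1: append 3 -> log_len=3
Op 2: append 2 -> log_len=5
Op 3: append 2 -> log_len=7
Op 4: F0 acks idx 5 -> match: F0=5 F1=0; commitIndex=5
Op 5: F1 acks idx 6 -> match: F0=5 F1=6; commitIndex=6
Op 6: append 3 -> log_len=10
Op 7: append 3 -> log_len=13
Op 8: F0 acks idx 8 -> match: F0=8 F1=6; commitIndex=8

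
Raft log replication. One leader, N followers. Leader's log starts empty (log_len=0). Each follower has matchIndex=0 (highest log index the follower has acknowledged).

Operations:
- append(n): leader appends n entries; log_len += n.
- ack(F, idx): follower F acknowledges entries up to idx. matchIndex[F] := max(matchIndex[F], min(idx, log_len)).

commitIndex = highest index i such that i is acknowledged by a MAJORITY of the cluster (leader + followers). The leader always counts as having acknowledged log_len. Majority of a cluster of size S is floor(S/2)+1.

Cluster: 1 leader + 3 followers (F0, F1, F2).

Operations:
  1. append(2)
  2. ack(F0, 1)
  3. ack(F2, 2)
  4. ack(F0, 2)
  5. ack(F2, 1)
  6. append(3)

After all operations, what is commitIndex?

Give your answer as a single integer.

Op 1: append 2 -> log_len=2
Op 2: F0 acks idx 1 -> match: F0=1 F1=0 F2=0; commitIndex=0
Op 3: F2 acks idx 2 -> match: F0=1 F1=0 F2=2; commitIndex=1
Op 4: F0 acks idx 2 -> match: F0=2 F1=0 F2=2; commitIndex=2
Op 5: F2 acks idx 1 -> match: F0=2 F1=0 F2=2; commitIndex=2
Op 6: append 3 -> log_len=5

Answer: 2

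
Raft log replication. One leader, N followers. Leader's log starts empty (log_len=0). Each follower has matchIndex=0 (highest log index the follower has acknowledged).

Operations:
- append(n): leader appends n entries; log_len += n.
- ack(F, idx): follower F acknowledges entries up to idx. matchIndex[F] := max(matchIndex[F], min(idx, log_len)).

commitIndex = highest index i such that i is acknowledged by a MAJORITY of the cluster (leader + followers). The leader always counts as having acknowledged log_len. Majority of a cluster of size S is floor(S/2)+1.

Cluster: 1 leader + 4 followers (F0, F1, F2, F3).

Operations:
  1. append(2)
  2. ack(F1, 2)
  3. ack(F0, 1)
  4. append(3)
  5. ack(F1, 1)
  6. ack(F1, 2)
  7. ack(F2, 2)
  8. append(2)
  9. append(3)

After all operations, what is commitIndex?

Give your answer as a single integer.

Answer: 2

Derivation:
Op 1: append 2 -> log_len=2
Op 2: F1 acks idx 2 -> match: F0=0 F1=2 F2=0 F3=0; commitIndex=0
Op 3: F0 acks idx 1 -> match: F0=1 F1=2 F2=0 F3=0; commitIndex=1
Op 4: append 3 -> log_len=5
Op 5: F1 acks idx 1 -> match: F0=1 F1=2 F2=0 F3=0; commitIndex=1
Op 6: F1 acks idx 2 -> match: F0=1 F1=2 F2=0 F3=0; commitIndex=1
Op 7: F2 acks idx 2 -> match: F0=1 F1=2 F2=2 F3=0; commitIndex=2
Op 8: append 2 -> log_len=7
Op 9: append 3 -> log_len=10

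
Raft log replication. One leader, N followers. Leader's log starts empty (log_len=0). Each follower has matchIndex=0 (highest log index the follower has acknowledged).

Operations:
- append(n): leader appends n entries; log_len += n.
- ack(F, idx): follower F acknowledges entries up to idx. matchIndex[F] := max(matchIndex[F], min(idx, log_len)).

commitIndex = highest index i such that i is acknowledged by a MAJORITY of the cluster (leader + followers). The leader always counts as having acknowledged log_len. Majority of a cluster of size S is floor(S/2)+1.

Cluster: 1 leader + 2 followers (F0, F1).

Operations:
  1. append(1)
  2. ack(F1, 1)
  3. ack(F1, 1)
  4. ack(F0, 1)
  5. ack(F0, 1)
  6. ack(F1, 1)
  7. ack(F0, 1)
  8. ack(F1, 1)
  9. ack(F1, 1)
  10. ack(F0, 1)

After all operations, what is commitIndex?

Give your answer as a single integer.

Op 1: append 1 -> log_len=1
Op 2: F1 acks idx 1 -> match: F0=0 F1=1; commitIndex=1
Op 3: F1 acks idx 1 -> match: F0=0 F1=1; commitIndex=1
Op 4: F0 acks idx 1 -> match: F0=1 F1=1; commitIndex=1
Op 5: F0 acks idx 1 -> match: F0=1 F1=1; commitIndex=1
Op 6: F1 acks idx 1 -> match: F0=1 F1=1; commitIndex=1
Op 7: F0 acks idx 1 -> match: F0=1 F1=1; commitIndex=1
Op 8: F1 acks idx 1 -> match: F0=1 F1=1; commitIndex=1
Op 9: F1 acks idx 1 -> match: F0=1 F1=1; commitIndex=1
Op 10: F0 acks idx 1 -> match: F0=1 F1=1; commitIndex=1

Answer: 1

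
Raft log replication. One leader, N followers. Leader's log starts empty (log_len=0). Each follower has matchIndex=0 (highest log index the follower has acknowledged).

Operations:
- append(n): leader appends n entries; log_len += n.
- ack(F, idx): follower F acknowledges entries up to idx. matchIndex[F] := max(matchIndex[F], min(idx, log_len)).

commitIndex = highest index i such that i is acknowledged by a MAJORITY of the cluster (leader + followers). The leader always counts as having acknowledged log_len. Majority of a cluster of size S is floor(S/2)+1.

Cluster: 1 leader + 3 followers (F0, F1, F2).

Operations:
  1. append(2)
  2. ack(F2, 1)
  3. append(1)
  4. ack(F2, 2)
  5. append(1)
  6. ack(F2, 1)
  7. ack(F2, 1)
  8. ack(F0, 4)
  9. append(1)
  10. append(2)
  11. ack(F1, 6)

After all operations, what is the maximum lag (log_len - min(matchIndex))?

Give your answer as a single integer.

Op 1: append 2 -> log_len=2
Op 2: F2 acks idx 1 -> match: F0=0 F1=0 F2=1; commitIndex=0
Op 3: append 1 -> log_len=3
Op 4: F2 acks idx 2 -> match: F0=0 F1=0 F2=2; commitIndex=0
Op 5: append 1 -> log_len=4
Op 6: F2 acks idx 1 -> match: F0=0 F1=0 F2=2; commitIndex=0
Op 7: F2 acks idx 1 -> match: F0=0 F1=0 F2=2; commitIndex=0
Op 8: F0 acks idx 4 -> match: F0=4 F1=0 F2=2; commitIndex=2
Op 9: append 1 -> log_len=5
Op 10: append 2 -> log_len=7
Op 11: F1 acks idx 6 -> match: F0=4 F1=6 F2=2; commitIndex=4

Answer: 5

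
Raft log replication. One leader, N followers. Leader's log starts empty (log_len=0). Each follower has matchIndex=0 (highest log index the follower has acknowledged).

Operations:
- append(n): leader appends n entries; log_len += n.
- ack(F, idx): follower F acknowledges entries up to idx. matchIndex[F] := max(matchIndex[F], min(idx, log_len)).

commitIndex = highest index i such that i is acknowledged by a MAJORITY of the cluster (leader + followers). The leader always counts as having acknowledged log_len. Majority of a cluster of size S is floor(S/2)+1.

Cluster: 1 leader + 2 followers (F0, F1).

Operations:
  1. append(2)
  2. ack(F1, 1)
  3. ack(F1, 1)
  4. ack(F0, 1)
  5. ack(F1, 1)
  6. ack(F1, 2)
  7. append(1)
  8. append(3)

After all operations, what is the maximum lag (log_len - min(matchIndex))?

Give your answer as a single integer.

Op 1: append 2 -> log_len=2
Op 2: F1 acks idx 1 -> match: F0=0 F1=1; commitIndex=1
Op 3: F1 acks idx 1 -> match: F0=0 F1=1; commitIndex=1
Op 4: F0 acks idx 1 -> match: F0=1 F1=1; commitIndex=1
Op 5: F1 acks idx 1 -> match: F0=1 F1=1; commitIndex=1
Op 6: F1 acks idx 2 -> match: F0=1 F1=2; commitIndex=2
Op 7: append 1 -> log_len=3
Op 8: append 3 -> log_len=6

Answer: 5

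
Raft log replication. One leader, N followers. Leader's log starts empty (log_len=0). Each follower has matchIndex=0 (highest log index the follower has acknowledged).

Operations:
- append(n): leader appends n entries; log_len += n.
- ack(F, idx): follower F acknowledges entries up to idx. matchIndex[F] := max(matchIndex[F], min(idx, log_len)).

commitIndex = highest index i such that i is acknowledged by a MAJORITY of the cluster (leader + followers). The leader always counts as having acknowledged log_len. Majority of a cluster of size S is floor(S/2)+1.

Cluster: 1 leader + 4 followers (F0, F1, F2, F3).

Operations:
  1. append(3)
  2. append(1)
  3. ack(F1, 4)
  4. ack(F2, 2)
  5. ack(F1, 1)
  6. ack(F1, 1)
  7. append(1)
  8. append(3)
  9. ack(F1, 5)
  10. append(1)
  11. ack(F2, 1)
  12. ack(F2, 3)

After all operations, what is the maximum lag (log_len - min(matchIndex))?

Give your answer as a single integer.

Op 1: append 3 -> log_len=3
Op 2: append 1 -> log_len=4
Op 3: F1 acks idx 4 -> match: F0=0 F1=4 F2=0 F3=0; commitIndex=0
Op 4: F2 acks idx 2 -> match: F0=0 F1=4 F2=2 F3=0; commitIndex=2
Op 5: F1 acks idx 1 -> match: F0=0 F1=4 F2=2 F3=0; commitIndex=2
Op 6: F1 acks idx 1 -> match: F0=0 F1=4 F2=2 F3=0; commitIndex=2
Op 7: append 1 -> log_len=5
Op 8: append 3 -> log_len=8
Op 9: F1 acks idx 5 -> match: F0=0 F1=5 F2=2 F3=0; commitIndex=2
Op 10: append 1 -> log_len=9
Op 11: F2 acks idx 1 -> match: F0=0 F1=5 F2=2 F3=0; commitIndex=2
Op 12: F2 acks idx 3 -> match: F0=0 F1=5 F2=3 F3=0; commitIndex=3

Answer: 9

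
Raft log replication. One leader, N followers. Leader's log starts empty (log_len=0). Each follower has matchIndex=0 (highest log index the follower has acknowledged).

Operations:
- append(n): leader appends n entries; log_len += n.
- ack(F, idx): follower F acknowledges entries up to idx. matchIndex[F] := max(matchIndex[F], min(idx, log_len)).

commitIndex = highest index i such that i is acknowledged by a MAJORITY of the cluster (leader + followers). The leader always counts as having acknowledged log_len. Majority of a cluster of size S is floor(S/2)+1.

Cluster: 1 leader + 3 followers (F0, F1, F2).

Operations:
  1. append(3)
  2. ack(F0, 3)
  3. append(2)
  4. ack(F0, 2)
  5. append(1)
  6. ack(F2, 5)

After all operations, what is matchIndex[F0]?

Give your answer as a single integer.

Answer: 3

Derivation:
Op 1: append 3 -> log_len=3
Op 2: F0 acks idx 3 -> match: F0=3 F1=0 F2=0; commitIndex=0
Op 3: append 2 -> log_len=5
Op 4: F0 acks idx 2 -> match: F0=3 F1=0 F2=0; commitIndex=0
Op 5: append 1 -> log_len=6
Op 6: F2 acks idx 5 -> match: F0=3 F1=0 F2=5; commitIndex=3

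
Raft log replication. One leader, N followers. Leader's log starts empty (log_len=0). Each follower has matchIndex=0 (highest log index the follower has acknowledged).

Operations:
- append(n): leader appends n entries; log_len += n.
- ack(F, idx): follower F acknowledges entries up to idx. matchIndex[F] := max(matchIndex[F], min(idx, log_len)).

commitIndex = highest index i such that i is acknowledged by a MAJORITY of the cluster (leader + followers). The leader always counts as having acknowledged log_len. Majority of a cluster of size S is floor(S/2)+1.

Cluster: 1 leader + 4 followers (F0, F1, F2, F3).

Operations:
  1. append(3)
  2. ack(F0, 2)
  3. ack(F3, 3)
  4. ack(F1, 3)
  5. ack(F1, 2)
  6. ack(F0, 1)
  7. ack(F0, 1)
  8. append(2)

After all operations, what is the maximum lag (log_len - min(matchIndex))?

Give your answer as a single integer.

Op 1: append 3 -> log_len=3
Op 2: F0 acks idx 2 -> match: F0=2 F1=0 F2=0 F3=0; commitIndex=0
Op 3: F3 acks idx 3 -> match: F0=2 F1=0 F2=0 F3=3; commitIndex=2
Op 4: F1 acks idx 3 -> match: F0=2 F1=3 F2=0 F3=3; commitIndex=3
Op 5: F1 acks idx 2 -> match: F0=2 F1=3 F2=0 F3=3; commitIndex=3
Op 6: F0 acks idx 1 -> match: F0=2 F1=3 F2=0 F3=3; commitIndex=3
Op 7: F0 acks idx 1 -> match: F0=2 F1=3 F2=0 F3=3; commitIndex=3
Op 8: append 2 -> log_len=5

Answer: 5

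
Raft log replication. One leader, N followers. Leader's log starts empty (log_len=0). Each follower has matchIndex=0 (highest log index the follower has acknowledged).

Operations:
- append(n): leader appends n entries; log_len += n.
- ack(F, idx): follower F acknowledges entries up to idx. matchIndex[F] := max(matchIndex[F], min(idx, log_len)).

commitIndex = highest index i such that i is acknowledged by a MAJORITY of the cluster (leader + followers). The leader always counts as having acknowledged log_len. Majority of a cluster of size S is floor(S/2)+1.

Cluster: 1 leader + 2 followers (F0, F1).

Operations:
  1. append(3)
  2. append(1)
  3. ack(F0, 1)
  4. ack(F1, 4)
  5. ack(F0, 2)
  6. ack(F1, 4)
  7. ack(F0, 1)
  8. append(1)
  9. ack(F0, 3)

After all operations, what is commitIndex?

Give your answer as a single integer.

Op 1: append 3 -> log_len=3
Op 2: append 1 -> log_len=4
Op 3: F0 acks idx 1 -> match: F0=1 F1=0; commitIndex=1
Op 4: F1 acks idx 4 -> match: F0=1 F1=4; commitIndex=4
Op 5: F0 acks idx 2 -> match: F0=2 F1=4; commitIndex=4
Op 6: F1 acks idx 4 -> match: F0=2 F1=4; commitIndex=4
Op 7: F0 acks idx 1 -> match: F0=2 F1=4; commitIndex=4
Op 8: append 1 -> log_len=5
Op 9: F0 acks idx 3 -> match: F0=3 F1=4; commitIndex=4

Answer: 4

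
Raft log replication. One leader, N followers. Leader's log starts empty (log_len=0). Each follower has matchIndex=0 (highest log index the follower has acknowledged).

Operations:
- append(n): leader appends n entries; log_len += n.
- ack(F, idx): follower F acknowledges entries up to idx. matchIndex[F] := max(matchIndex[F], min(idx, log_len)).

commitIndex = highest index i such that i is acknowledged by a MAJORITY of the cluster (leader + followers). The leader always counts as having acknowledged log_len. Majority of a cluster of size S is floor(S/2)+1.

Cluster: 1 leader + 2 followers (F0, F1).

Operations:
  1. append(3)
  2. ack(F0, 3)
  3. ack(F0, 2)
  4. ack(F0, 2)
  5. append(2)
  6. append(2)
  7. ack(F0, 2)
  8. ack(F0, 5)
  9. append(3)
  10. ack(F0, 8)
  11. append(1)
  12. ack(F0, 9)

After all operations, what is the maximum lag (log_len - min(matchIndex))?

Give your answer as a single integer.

Op 1: append 3 -> log_len=3
Op 2: F0 acks idx 3 -> match: F0=3 F1=0; commitIndex=3
Op 3: F0 acks idx 2 -> match: F0=3 F1=0; commitIndex=3
Op 4: F0 acks idx 2 -> match: F0=3 F1=0; commitIndex=3
Op 5: append 2 -> log_len=5
Op 6: append 2 -> log_len=7
Op 7: F0 acks idx 2 -> match: F0=3 F1=0; commitIndex=3
Op 8: F0 acks idx 5 -> match: F0=5 F1=0; commitIndex=5
Op 9: append 3 -> log_len=10
Op 10: F0 acks idx 8 -> match: F0=8 F1=0; commitIndex=8
Op 11: append 1 -> log_len=11
Op 12: F0 acks idx 9 -> match: F0=9 F1=0; commitIndex=9

Answer: 11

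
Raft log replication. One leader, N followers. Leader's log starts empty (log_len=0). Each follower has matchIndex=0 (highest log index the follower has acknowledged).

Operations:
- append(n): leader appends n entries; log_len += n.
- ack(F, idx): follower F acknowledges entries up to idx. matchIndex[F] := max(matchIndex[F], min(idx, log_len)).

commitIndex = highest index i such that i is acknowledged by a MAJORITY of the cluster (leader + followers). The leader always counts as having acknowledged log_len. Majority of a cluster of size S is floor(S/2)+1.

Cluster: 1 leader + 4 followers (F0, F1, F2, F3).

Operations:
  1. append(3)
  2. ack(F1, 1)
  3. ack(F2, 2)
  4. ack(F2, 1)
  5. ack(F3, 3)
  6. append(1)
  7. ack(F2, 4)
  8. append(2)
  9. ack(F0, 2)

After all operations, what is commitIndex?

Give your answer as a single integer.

Answer: 3

Derivation:
Op 1: append 3 -> log_len=3
Op 2: F1 acks idx 1 -> match: F0=0 F1=1 F2=0 F3=0; commitIndex=0
Op 3: F2 acks idx 2 -> match: F0=0 F1=1 F2=2 F3=0; commitIndex=1
Op 4: F2 acks idx 1 -> match: F0=0 F1=1 F2=2 F3=0; commitIndex=1
Op 5: F3 acks idx 3 -> match: F0=0 F1=1 F2=2 F3=3; commitIndex=2
Op 6: append 1 -> log_len=4
Op 7: F2 acks idx 4 -> match: F0=0 F1=1 F2=4 F3=3; commitIndex=3
Op 8: append 2 -> log_len=6
Op 9: F0 acks idx 2 -> match: F0=2 F1=1 F2=4 F3=3; commitIndex=3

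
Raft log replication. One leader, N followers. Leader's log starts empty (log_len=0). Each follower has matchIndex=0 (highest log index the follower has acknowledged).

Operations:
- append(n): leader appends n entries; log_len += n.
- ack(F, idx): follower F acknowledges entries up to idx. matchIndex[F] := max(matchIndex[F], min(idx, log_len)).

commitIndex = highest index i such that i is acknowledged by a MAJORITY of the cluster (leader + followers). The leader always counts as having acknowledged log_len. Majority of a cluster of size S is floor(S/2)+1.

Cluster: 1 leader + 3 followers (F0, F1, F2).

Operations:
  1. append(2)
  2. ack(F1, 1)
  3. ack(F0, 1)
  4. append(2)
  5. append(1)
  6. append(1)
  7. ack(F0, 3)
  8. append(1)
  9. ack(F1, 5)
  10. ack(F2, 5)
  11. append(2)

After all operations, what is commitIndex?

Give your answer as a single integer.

Op 1: append 2 -> log_len=2
Op 2: F1 acks idx 1 -> match: F0=0 F1=1 F2=0; commitIndex=0
Op 3: F0 acks idx 1 -> match: F0=1 F1=1 F2=0; commitIndex=1
Op 4: append 2 -> log_len=4
Op 5: append 1 -> log_len=5
Op 6: append 1 -> log_len=6
Op 7: F0 acks idx 3 -> match: F0=3 F1=1 F2=0; commitIndex=1
Op 8: append 1 -> log_len=7
Op 9: F1 acks idx 5 -> match: F0=3 F1=5 F2=0; commitIndex=3
Op 10: F2 acks idx 5 -> match: F0=3 F1=5 F2=5; commitIndex=5
Op 11: append 2 -> log_len=9

Answer: 5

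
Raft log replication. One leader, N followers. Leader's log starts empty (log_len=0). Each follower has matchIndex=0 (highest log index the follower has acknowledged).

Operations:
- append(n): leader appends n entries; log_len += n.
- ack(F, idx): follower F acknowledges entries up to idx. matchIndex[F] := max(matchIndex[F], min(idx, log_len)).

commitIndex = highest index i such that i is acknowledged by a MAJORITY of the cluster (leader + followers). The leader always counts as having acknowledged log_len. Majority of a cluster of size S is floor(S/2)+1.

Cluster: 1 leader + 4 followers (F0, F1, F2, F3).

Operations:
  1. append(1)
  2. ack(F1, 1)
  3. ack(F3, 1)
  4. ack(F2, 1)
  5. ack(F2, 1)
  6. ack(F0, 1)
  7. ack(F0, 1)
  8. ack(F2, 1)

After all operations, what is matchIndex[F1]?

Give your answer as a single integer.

Answer: 1

Derivation:
Op 1: append 1 -> log_len=1
Op 2: F1 acks idx 1 -> match: F0=0 F1=1 F2=0 F3=0; commitIndex=0
Op 3: F3 acks idx 1 -> match: F0=0 F1=1 F2=0 F3=1; commitIndex=1
Op 4: F2 acks idx 1 -> match: F0=0 F1=1 F2=1 F3=1; commitIndex=1
Op 5: F2 acks idx 1 -> match: F0=0 F1=1 F2=1 F3=1; commitIndex=1
Op 6: F0 acks idx 1 -> match: F0=1 F1=1 F2=1 F3=1; commitIndex=1
Op 7: F0 acks idx 1 -> match: F0=1 F1=1 F2=1 F3=1; commitIndex=1
Op 8: F2 acks idx 1 -> match: F0=1 F1=1 F2=1 F3=1; commitIndex=1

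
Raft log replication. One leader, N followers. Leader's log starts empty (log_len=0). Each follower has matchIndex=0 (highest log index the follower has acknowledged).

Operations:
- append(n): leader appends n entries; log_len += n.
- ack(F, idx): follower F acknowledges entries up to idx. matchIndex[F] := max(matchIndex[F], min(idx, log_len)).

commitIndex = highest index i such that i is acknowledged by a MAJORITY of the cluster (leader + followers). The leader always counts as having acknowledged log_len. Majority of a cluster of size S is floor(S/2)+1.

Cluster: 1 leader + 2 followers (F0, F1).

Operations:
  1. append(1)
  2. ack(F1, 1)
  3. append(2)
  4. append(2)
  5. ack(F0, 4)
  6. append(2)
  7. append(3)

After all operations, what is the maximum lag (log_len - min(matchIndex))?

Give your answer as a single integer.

Op 1: append 1 -> log_len=1
Op 2: F1 acks idx 1 -> match: F0=0 F1=1; commitIndex=1
Op 3: append 2 -> log_len=3
Op 4: append 2 -> log_len=5
Op 5: F0 acks idx 4 -> match: F0=4 F1=1; commitIndex=4
Op 6: append 2 -> log_len=7
Op 7: append 3 -> log_len=10

Answer: 9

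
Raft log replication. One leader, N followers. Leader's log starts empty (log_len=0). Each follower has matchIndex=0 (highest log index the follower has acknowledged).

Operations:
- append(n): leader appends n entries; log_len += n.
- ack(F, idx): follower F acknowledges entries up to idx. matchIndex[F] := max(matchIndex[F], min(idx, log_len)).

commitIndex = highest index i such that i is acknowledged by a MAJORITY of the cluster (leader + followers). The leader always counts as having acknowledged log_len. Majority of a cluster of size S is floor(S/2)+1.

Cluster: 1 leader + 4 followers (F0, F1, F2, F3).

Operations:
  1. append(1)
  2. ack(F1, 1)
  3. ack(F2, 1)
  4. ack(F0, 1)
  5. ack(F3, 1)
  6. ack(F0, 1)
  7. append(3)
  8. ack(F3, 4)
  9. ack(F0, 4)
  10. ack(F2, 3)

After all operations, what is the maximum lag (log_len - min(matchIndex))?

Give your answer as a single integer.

Op 1: append 1 -> log_len=1
Op 2: F1 acks idx 1 -> match: F0=0 F1=1 F2=0 F3=0; commitIndex=0
Op 3: F2 acks idx 1 -> match: F0=0 F1=1 F2=1 F3=0; commitIndex=1
Op 4: F0 acks idx 1 -> match: F0=1 F1=1 F2=1 F3=0; commitIndex=1
Op 5: F3 acks idx 1 -> match: F0=1 F1=1 F2=1 F3=1; commitIndex=1
Op 6: F0 acks idx 1 -> match: F0=1 F1=1 F2=1 F3=1; commitIndex=1
Op 7: append 3 -> log_len=4
Op 8: F3 acks idx 4 -> match: F0=1 F1=1 F2=1 F3=4; commitIndex=1
Op 9: F0 acks idx 4 -> match: F0=4 F1=1 F2=1 F3=4; commitIndex=4
Op 10: F2 acks idx 3 -> match: F0=4 F1=1 F2=3 F3=4; commitIndex=4

Answer: 3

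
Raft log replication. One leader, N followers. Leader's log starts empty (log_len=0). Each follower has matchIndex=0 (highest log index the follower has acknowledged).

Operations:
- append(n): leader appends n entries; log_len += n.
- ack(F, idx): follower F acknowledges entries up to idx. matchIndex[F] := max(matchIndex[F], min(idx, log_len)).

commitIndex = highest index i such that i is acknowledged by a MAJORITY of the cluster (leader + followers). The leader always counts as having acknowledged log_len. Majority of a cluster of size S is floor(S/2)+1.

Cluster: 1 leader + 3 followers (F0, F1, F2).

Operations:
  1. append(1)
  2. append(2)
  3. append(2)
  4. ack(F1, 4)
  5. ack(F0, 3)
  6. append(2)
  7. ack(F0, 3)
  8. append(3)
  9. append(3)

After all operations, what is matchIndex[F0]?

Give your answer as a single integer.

Answer: 3

Derivation:
Op 1: append 1 -> log_len=1
Op 2: append 2 -> log_len=3
Op 3: append 2 -> log_len=5
Op 4: F1 acks idx 4 -> match: F0=0 F1=4 F2=0; commitIndex=0
Op 5: F0 acks idx 3 -> match: F0=3 F1=4 F2=0; commitIndex=3
Op 6: append 2 -> log_len=7
Op 7: F0 acks idx 3 -> match: F0=3 F1=4 F2=0; commitIndex=3
Op 8: append 3 -> log_len=10
Op 9: append 3 -> log_len=13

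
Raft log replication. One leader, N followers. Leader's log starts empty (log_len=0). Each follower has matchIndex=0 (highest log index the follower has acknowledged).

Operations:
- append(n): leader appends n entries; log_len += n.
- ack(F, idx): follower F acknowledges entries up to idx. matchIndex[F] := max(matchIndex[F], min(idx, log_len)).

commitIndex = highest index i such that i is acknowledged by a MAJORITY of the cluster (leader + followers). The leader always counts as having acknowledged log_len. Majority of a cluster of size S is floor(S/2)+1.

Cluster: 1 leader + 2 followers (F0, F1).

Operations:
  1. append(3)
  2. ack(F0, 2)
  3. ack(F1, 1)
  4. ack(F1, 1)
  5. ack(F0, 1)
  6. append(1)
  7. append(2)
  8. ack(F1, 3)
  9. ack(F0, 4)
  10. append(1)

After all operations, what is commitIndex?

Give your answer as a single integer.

Op 1: append 3 -> log_len=3
Op 2: F0 acks idx 2 -> match: F0=2 F1=0; commitIndex=2
Op 3: F1 acks idx 1 -> match: F0=2 F1=1; commitIndex=2
Op 4: F1 acks idx 1 -> match: F0=2 F1=1; commitIndex=2
Op 5: F0 acks idx 1 -> match: F0=2 F1=1; commitIndex=2
Op 6: append 1 -> log_len=4
Op 7: append 2 -> log_len=6
Op 8: F1 acks idx 3 -> match: F0=2 F1=3; commitIndex=3
Op 9: F0 acks idx 4 -> match: F0=4 F1=3; commitIndex=4
Op 10: append 1 -> log_len=7

Answer: 4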